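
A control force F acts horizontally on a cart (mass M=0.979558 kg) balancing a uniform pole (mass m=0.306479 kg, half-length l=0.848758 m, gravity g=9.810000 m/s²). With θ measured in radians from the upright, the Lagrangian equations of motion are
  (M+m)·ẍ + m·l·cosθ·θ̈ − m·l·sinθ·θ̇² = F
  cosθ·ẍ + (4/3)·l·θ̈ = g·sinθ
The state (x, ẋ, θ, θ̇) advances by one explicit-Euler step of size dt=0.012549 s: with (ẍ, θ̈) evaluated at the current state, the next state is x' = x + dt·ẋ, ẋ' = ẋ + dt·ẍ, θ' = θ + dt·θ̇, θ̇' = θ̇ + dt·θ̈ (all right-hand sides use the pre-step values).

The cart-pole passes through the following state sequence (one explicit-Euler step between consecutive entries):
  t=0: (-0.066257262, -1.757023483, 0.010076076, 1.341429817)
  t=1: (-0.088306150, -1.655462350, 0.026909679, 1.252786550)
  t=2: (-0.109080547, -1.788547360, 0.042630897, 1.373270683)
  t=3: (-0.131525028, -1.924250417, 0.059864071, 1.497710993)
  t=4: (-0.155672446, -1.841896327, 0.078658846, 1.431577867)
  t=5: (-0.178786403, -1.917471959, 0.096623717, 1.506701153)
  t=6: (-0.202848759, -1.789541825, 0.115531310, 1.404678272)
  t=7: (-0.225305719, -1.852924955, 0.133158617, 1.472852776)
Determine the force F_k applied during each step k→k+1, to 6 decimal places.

F_0 = 8.566013 N
F_1 = -11.153106 N
F_2 = -11.350761 N
F_3 = 7.036430 N
F_4 = -6.234569 N
F_5 = 10.948514 N
F_6 = -5.150988 N

step 0→1:
  ẍ = (ẋ'−ẋ)/dt = (-1.655462350−-1.757023483)/0.012549 = 8.093165
  θ̈ = (θ̇'−θ̇)/dt = (1.252786550−1.341429817)/0.012549 = -7.063771
  sinθ=0.010076, cosθ=0.999949
  F = (M+m)·ẍ + m·l·cosθ·θ̈ − m·l·sinθ·θ̇² = 10.408110 + -1.837381 − 0.004716 = 8.566013
step 1→2:
  ẍ = (ẋ'−ẋ)/dt = (-1.788547360−-1.655462350)/0.012549 = -10.605228
  θ̈ = (θ̇'−θ̇)/dt = (1.373270683−1.252786550)/0.012549 = 9.601094
  sinθ=0.026906, cosθ=0.999638
  F = (M+m)·ẍ + m·l·cosθ·θ̈ − m·l·sinθ·θ̇² = -13.638716 + 2.496595 − 0.010985 = -11.153106
step 2→3:
  ẍ = (ẋ'−ẋ)/dt = (-1.924250417−-1.788547360)/0.012549 = -10.813854
  θ̈ = (θ̇'−θ̇)/dt = (1.497710993−1.373270683)/0.012549 = 9.916353
  sinθ=0.042618, cosθ=0.999091
  F = (M+m)·ẍ + m·l·cosθ·θ̈ − m·l·sinθ·θ̇² = -13.907017 + 2.577163 − 0.020907 = -11.350761
step 3→4:
  ẍ = (ẋ'−ẋ)/dt = (-1.841896327−-1.924250417)/0.012549 = 6.562602
  θ̈ = (θ̇'−θ̇)/dt = (1.431577867−1.497710993)/0.012549 = -5.269992
  sinθ=0.059828, cosθ=0.998209
  F = (M+m)·ẍ + m·l·cosθ·θ̈ − m·l·sinθ·θ̇² = 8.439749 + -1.368409 − 0.034910 = 7.036430
step 4→5:
  ẍ = (ẋ'−ẋ)/dt = (-1.917471959−-1.841896327)/0.012549 = -6.022443
  θ̈ = (θ̇'−θ̇)/dt = (1.506701153−1.431577867)/0.012549 = 5.986396
  sinθ=0.078578, cosθ=0.996908
  F = (M+m)·ẍ + m·l·cosθ·θ̈ − m·l·sinθ·θ̇² = -7.745084 + 1.552405 − 0.041890 = -6.234569
step 5→6:
  ẍ = (ẋ'−ẋ)/dt = (-1.789541825−-1.917471959)/0.012549 = 10.194448
  θ̈ = (θ̇'−θ̇)/dt = (1.404678272−1.506701153)/0.012549 = -8.129961
  sinθ=0.096473, cosθ=0.995336
  F = (M+m)·ẍ + m·l·cosθ·θ̈ − m·l·sinθ·θ̇² = 13.110438 + -2.104954 − 0.056970 = 10.948514
step 6→7:
  ẍ = (ẋ'−ẋ)/dt = (-1.852924955−-1.789541825)/0.012549 = -5.050851
  θ̈ = (θ̇'−θ̇)/dt = (1.472852776−1.404678272)/0.012549 = 5.432664
  sinθ=0.115274, cosθ=0.993334
  F = (M+m)·ẍ + m·l·cosθ·θ̈ − m·l·sinθ·θ̇² = -6.495581 + 1.403759 − 0.059166 = -5.150988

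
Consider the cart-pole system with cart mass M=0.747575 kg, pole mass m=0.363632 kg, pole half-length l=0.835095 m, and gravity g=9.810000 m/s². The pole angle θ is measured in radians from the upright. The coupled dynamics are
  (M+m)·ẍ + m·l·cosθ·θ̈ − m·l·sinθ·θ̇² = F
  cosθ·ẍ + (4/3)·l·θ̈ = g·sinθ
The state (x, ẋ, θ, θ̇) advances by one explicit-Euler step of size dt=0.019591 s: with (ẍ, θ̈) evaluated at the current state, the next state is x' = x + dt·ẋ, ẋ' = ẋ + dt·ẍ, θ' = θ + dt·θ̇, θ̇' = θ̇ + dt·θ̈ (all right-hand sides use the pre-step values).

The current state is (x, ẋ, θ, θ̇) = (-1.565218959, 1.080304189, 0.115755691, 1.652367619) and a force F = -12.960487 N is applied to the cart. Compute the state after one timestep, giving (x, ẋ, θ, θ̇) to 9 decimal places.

(-1.544054720, 0.773880235, 0.148127225, 1.945661022)

sinθ=0.115497355, cosθ=0.993307788
temp = (F + m·l·θ̇²·sinθ)/(M+m) = (-12.960487 + 0.095759830)/1.111207 = -11.577255336
θ̈ = (g·sinθ − cosθ·temp)/(l·(4/3 − m·cos²θ/(M+m))) = 14.970823477
ẍ = temp − m·l·θ̈·cosθ/(M+m) = -15.641057333
Euler: x'=-1.565218959+0.019591·1.080304189=-1.544054720, ẋ'=1.080304189+0.019591·-15.641057333=0.773880235
       θ'=0.115755691+0.019591·1.652367619=0.148127225, θ̇'=1.652367619+0.019591·14.970823477=1.945661022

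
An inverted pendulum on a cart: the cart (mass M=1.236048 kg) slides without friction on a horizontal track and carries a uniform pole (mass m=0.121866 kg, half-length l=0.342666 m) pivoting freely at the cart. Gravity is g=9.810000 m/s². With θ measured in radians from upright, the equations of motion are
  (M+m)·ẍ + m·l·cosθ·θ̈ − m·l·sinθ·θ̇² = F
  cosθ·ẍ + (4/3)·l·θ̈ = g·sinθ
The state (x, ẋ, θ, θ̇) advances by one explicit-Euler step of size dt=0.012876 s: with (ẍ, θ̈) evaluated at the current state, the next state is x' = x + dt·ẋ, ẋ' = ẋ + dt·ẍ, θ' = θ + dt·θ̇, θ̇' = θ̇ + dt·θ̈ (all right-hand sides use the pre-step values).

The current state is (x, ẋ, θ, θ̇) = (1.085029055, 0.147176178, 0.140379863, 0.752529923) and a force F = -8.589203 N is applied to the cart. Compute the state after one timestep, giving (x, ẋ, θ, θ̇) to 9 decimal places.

(1.086924095, 0.058749853, 0.150069438, 0.982849316)

sinθ=0.139919251, cosθ=0.990162918
temp = (F + m·l·θ̇²·sinθ)/(M+m) = (-8.589203 + 0.003308862)/1.357914 = -6.322855599
θ̈ = (g·sinθ − cosθ·temp)/(l·(4/3 − m·cos²θ/(M+m))) = 17.887495536
ẍ = temp − m·l·θ̈·cosθ/(M+m) = -6.867530674
Euler: x'=1.085029055+0.012876·0.147176178=1.086924095, ẋ'=0.147176178+0.012876·-6.867530674=0.058749853
       θ'=0.140379863+0.012876·0.752529923=0.150069438, θ̇'=0.752529923+0.012876·17.887495536=0.982849316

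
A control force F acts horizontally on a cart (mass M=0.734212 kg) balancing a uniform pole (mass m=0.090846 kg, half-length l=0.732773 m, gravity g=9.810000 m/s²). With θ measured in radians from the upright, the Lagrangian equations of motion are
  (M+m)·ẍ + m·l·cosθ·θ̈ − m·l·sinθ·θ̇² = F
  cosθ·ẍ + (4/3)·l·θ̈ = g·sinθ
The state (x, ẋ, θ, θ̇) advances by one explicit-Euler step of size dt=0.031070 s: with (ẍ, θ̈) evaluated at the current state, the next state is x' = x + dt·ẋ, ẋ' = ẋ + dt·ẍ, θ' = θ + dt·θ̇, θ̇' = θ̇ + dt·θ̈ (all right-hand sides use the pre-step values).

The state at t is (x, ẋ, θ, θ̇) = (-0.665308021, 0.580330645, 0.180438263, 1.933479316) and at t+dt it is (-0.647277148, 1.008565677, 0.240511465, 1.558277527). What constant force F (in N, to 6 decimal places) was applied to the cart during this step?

ẍ = (ẋ'−ẋ)/dt = (1.008565677−0.580330645)/0.031070 = 13.782911
θ̈ = (θ̇'−θ̇)/dt = (1.558277527−1.933479316)/0.031070 = -12.076015
sinθ=0.179461, cosθ=0.983765
F = (M+m)·ẍ + m·l·cosθ·θ̈ − m·l·sinθ·θ̇² = 11.371701 + -0.790843 − 0.044661 = 10.536197

F = 10.536197 N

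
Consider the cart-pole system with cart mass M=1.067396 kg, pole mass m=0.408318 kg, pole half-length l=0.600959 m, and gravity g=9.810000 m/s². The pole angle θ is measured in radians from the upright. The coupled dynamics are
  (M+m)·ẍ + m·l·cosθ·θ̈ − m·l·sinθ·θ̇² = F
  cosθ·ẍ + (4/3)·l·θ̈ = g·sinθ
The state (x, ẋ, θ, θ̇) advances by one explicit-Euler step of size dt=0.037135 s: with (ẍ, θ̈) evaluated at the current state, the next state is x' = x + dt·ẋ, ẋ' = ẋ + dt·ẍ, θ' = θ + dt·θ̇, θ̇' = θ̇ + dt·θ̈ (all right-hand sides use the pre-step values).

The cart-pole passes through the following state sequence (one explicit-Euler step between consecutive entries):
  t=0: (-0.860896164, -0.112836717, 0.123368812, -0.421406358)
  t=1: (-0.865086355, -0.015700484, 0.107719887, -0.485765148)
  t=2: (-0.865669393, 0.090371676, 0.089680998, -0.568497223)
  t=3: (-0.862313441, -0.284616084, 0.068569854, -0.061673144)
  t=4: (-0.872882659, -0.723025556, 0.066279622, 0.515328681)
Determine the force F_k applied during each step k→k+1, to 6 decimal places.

step 0→1:
  ẍ = (ẋ'−ẋ)/dt = (-0.015700484−-0.112836717)/0.037135 = 2.615760
  θ̈ = (θ̇'−θ̇)/dt = (-0.485765148−-0.421406358)/0.037135 = -1.733103
  sinθ=0.123056, cosθ=0.992400
  F = (M+m)·ẍ + m·l·cosθ·θ̈ − m·l·sinθ·θ̇² = 3.860113 + -0.422041 − 0.005362 = 3.432710
step 1→2:
  ẍ = (ẋ'−ẋ)/dt = (0.090371676−-0.015700484)/0.037135 = 2.856393
  θ̈ = (θ̇'−θ̇)/dt = (-0.568497223−-0.485765148)/0.037135 = -2.227873
  sinθ=0.107512, cosθ=0.994204
  F = (M+m)·ẍ + m·l·cosθ·θ̈ − m·l·sinθ·θ̇² = 4.215219 + -0.543512 − 0.006225 = 3.665482
step 2→3:
  ẍ = (ẋ'−ẋ)/dt = (-0.284616084−0.090371676)/0.037135 = -10.097960
  θ̈ = (θ̇'−θ̇)/dt = (-0.061673144−-0.568497223)/0.037135 = 13.648151
  sinθ=0.089561, cosθ=0.995981
  F = (M+m)·ẍ + m·l·cosθ·θ̈ − m·l·sinθ·θ̇² = -14.901702 + 3.335557 − 0.007103 = -11.573247
step 3→4:
  ẍ = (ẋ'−ẋ)/dt = (-0.723025556−-0.284616084)/0.037135 = -11.805829
  θ̈ = (θ̇'−θ̇)/dt = (0.515328681−-0.061673144)/0.037135 = 15.537951
  sinθ=0.068516, cosθ=0.997650
  F = (M+m)·ẍ + m·l·cosθ·θ̈ − m·l·sinθ·θ̇² = -17.422028 + 3.803780 − 0.000064 = -13.618312

F_0 = 3.432710 N
F_1 = 3.665482 N
F_2 = -11.573247 N
F_3 = -13.618312 N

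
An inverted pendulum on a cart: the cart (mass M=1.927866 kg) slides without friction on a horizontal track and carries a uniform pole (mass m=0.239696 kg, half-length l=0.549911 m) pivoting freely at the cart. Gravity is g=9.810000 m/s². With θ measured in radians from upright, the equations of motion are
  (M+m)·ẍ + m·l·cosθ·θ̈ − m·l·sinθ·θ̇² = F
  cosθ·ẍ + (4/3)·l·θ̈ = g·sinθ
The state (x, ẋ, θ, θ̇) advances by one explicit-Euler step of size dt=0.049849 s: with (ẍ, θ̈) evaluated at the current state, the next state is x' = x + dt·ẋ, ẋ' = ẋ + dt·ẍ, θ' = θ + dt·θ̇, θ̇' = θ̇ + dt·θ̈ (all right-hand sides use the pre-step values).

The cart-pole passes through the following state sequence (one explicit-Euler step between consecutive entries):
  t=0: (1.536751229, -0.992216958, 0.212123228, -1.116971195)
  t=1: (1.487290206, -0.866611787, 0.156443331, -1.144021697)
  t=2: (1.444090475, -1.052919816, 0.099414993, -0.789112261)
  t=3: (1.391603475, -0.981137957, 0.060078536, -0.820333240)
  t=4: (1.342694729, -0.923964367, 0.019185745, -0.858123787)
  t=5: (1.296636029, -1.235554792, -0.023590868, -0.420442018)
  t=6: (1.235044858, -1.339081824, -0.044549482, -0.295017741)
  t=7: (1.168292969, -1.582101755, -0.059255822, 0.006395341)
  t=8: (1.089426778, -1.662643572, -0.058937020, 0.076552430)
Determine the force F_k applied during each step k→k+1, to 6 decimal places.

F_0 = 5.357087 N
F_1 = -7.201032 N
F_2 = 3.030965 N
F_3 = 2.380982 N
F_4 = -12.393499 N
F_5 = -4.169514 N
F_6 = -9.770407 N
F_7 = -3.316979 N

step 0→1:
  ẍ = (ẋ'−ẋ)/dt = (-0.866611787−-0.992216958)/0.049849 = 2.519713
  θ̈ = (θ̇'−θ̇)/dt = (-1.144021697−-1.116971195)/0.049849 = -0.542649
  sinθ=0.210536, cosθ=0.977586
  F = (M+m)·ẍ + m·l·cosθ·θ̈ − m·l·sinθ·θ̇² = 5.461634 + -0.069924 − 0.034623 = 5.357087
step 1→2:
  ẍ = (ẋ'−ẋ)/dt = (-1.052919816−-0.866611787)/0.049849 = -3.737448
  θ̈ = (θ̇'−θ̇)/dt = (-0.789112261−-1.144021697)/0.049849 = 7.119690
  sinθ=0.155806, cosθ=0.987788
  F = (M+m)·ẍ + m·l·cosθ·θ̈ − m·l·sinθ·θ̇² = -8.101150 + 0.926996 − 0.026879 = -7.201032
step 2→3:
  ẍ = (ẋ'−ẋ)/dt = (-0.981137957−-1.052919816)/0.049849 = 1.439986
  θ̈ = (θ̇'−θ̇)/dt = (-0.820333240−-0.789112261)/0.049849 = -0.626311
  sinθ=0.099251, cosθ=0.995062
  F = (M+m)·ẍ + m·l·cosθ·θ̈ − m·l·sinθ·θ̇² = 3.121259 + -0.082147 − 0.008146 = 3.030965
step 3→4:
  ẍ = (ẋ'−ẋ)/dt = (-0.923964367−-0.981137957)/0.049849 = 1.146936
  θ̈ = (θ̇'−θ̇)/dt = (-0.858123787−-0.820333240)/0.049849 = -0.758100
  sinθ=0.060042, cosθ=0.998196
  F = (M+m)·ẍ + m·l·cosθ·θ̈ − m·l·sinθ·θ̇² = 2.486054 + -0.099746 − 0.005326 = 2.380982
step 4→5:
  ẍ = (ẋ'−ẋ)/dt = (-1.235554792−-0.923964367)/0.049849 = -6.250686
  θ̈ = (θ̇'−θ̇)/dt = (-0.420442018−-0.858123787)/0.049849 = 8.780151
  sinθ=0.019185, cosθ=0.999816
  F = (M+m)·ẍ + m·l·cosθ·θ̈ − m·l·sinθ·θ̇² = -13.548749 + 1.157112 − 0.001862 = -12.393499
step 5→6:
  ẍ = (ẋ'−ẋ)/dt = (-1.339081824−-1.235554792)/0.049849 = -2.076813
  θ̈ = (θ̇'−θ̇)/dt = (-0.295017741−-0.420442018)/0.049849 = 2.516084
  sinθ=-0.023589, cosθ=0.999722
  F = (M+m)·ẍ + m·l·cosθ·θ̈ − m·l·sinθ·θ̇² = -4.501620 + 0.331556 − -0.000550 = -4.169514
step 6→7:
  ẍ = (ẋ'−ẋ)/dt = (-1.582101755−-1.339081824)/0.049849 = -4.875122
  θ̈ = (θ̇'−θ̇)/dt = (0.006395341−-0.295017741)/0.049849 = 6.046522
  sinθ=-0.044535, cosθ=0.999008
  F = (M+m)·ẍ + m·l·cosθ·θ̈ − m·l·sinθ·θ̇² = -10.567128 + 0.796210 − -0.000511 = -9.770407
step 7→8:
  ẍ = (ẋ'−ẋ)/dt = (-1.662643572−-1.582101755)/0.049849 = -1.615716
  θ̈ = (θ̇'−θ̇)/dt = (0.076552430−0.006395341)/0.049849 = 1.407392
  sinθ=-0.059221, cosθ=0.998245
  F = (M+m)·ẍ + m·l·cosθ·θ̈ − m·l·sinθ·θ̇² = -3.502164 + 0.185185 − -0.000000 = -3.316979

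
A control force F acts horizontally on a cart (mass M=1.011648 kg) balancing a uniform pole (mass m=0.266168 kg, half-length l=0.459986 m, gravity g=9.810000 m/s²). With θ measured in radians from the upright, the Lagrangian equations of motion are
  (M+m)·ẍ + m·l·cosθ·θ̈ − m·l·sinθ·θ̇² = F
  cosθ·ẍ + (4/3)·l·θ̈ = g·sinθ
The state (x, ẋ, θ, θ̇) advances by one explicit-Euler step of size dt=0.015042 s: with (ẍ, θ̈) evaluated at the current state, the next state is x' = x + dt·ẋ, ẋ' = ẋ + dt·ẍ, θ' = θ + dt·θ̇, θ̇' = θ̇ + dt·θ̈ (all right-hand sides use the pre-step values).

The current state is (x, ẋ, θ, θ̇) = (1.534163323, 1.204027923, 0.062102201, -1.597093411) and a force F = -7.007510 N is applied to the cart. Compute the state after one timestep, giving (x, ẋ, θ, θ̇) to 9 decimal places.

(1.552274311, 1.104913781, 0.038078722, -1.420868840)

sinθ=0.062062291, cosθ=0.998072278
temp = (F + m·l·θ̇²·sinθ)/(M+m) = (-7.007510 + 0.019381567)/1.277816 = -5.468806489
θ̈ = (g·sinθ − cosθ·temp)/(l·(4/3 − m·cos²θ/(M+m))) = 11.715501359
ẍ = temp − m·l·θ̈·cosθ/(M+m) = -6.589159808
Euler: x'=1.534163323+0.015042·1.204027923=1.552274311, ẋ'=1.204027923+0.015042·-6.589159808=1.104913781
       θ'=0.062102201+0.015042·-1.597093411=0.038078722, θ̇'=-1.597093411+0.015042·11.715501359=-1.420868840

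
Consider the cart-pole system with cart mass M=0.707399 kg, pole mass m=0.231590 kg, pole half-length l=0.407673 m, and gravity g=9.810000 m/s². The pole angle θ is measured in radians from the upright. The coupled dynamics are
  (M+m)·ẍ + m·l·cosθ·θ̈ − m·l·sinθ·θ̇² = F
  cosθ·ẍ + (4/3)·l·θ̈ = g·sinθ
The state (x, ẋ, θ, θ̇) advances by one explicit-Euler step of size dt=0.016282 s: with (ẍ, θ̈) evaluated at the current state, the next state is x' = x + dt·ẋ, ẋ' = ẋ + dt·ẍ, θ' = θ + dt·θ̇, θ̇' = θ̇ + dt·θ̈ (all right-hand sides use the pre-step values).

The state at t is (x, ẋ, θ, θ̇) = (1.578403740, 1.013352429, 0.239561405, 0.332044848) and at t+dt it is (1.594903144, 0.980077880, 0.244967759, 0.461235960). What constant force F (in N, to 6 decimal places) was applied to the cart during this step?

ẍ = (ẋ'−ẋ)/dt = (0.980077880−1.013352429)/0.016282 = -2.043640
θ̈ = (θ̇'−θ̇)/dt = (0.461235960−0.332044848)/0.016282 = 7.934597
sinθ=0.237277, cosθ=0.971442
F = (M+m)·ẍ + m·l·cosθ·θ̈ − m·l·sinθ·θ̇² = -1.918956 + 0.727736 − 0.002470 = -1.193690

F = -1.193690 N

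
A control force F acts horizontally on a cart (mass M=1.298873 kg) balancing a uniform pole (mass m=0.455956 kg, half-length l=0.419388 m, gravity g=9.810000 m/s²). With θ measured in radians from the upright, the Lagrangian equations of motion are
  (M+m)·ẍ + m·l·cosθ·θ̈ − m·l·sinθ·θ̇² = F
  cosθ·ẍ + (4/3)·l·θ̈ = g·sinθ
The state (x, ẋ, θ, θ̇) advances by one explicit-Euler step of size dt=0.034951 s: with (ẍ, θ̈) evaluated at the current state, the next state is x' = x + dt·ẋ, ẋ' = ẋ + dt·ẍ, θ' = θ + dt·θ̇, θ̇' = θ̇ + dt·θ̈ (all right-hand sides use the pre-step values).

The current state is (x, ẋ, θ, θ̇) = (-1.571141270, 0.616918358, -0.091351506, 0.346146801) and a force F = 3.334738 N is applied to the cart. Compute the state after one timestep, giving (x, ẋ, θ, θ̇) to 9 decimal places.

sinθ=-0.091224503, cosθ=0.995830352
temp = (F + m·l·θ̇²·sinθ)/(M+m) = (3.334738 + -0.002090119)/1.754829 = 1.899129705
θ̈ = (g·sinθ − cosθ·temp)/(l·(4/3 − m·cos²θ/(M+m))) = -6.175992783
ẍ = temp − m·l·θ̈·cosθ/(M+m) = 2.569317124
Euler: x'=-1.571141270+0.034951·0.616918358=-1.549579356, ẋ'=0.616918358+0.034951·2.569317124=0.706718561
       θ'=-0.091351506+0.034951·0.346146801=-0.079253329, θ̇'=0.346146801+0.034951·-6.175992783=0.130289677

(-1.549579356, 0.706718561, -0.079253329, 0.130289677)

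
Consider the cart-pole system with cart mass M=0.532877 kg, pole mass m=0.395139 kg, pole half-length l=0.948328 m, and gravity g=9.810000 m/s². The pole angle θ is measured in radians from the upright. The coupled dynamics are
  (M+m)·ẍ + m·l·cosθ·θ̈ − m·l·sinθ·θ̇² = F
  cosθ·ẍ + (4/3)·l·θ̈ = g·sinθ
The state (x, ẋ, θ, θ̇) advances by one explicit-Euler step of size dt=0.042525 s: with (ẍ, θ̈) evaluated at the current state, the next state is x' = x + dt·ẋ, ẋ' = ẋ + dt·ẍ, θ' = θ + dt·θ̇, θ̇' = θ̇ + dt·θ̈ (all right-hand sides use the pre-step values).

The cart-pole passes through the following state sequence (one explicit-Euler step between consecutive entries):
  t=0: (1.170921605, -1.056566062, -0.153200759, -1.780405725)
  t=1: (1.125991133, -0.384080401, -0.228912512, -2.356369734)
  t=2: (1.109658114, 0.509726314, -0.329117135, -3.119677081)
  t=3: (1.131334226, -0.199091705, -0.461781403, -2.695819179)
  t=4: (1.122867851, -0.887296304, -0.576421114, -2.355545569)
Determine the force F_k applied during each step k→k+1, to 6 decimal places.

F_0 = 9.840974 N
F_1 = 13.426884 N
F_2 = -10.755216 N
F_3 = -11.120875 N

step 0→1:
  ẍ = (ẋ'−ẋ)/dt = (-0.384080401−-1.056566062)/0.042525 = 15.813890
  θ̈ = (θ̇'−θ̇)/dt = (-2.356369734−-1.780405725)/0.042525 = -13.544127
  sinθ=-0.152602, cosθ=0.988288
  F = (M+m)·ẍ + m·l·cosθ·θ̈ − m·l·sinθ·θ̇² = 14.675543 + -5.015831 − -0.181262 = 9.840974
step 1→2:
  ẍ = (ẋ'−ẋ)/dt = (0.509726314−-0.384080401)/0.042525 = 21.018382
  θ̈ = (θ̇'−θ̇)/dt = (-3.119677081−-2.356369734)/0.042525 = -17.949614
  sinθ=-0.226919, cosθ=0.973914
  F = (M+m)·ẍ + m·l·cosθ·θ̈ − m·l·sinθ·θ̇² = 19.505395 + -6.550645 − -0.472134 = 13.426884
step 2→3:
  ẍ = (ẋ'−ẋ)/dt = (-0.199091705−0.509726314)/0.042525 = -16.668266
  θ̈ = (θ̇'−θ̇)/dt = (-2.695819179−-3.119677081)/0.042525 = 9.967264
  sinθ=-0.323208, cosθ=0.946328
  F = (M+m)·ẍ + m·l·cosθ·θ̈ − m·l·sinθ·θ̇² = -15.468418 + 3.534485 − -1.178717 = -10.755216
step 3→4:
  ẍ = (ẋ'−ẋ)/dt = (-0.887296304−-0.199091705)/0.042525 = -16.183530
  θ̈ = (θ̇'−θ̇)/dt = (-2.355545569−-2.695819179)/0.042525 = 8.001731
  sinθ=-0.445544, cosθ=0.895260
  F = (M+m)·ẍ + m·l·cosθ·θ̈ − m·l·sinθ·θ̇² = -15.018574 + 2.684366 − -1.213334 = -11.120875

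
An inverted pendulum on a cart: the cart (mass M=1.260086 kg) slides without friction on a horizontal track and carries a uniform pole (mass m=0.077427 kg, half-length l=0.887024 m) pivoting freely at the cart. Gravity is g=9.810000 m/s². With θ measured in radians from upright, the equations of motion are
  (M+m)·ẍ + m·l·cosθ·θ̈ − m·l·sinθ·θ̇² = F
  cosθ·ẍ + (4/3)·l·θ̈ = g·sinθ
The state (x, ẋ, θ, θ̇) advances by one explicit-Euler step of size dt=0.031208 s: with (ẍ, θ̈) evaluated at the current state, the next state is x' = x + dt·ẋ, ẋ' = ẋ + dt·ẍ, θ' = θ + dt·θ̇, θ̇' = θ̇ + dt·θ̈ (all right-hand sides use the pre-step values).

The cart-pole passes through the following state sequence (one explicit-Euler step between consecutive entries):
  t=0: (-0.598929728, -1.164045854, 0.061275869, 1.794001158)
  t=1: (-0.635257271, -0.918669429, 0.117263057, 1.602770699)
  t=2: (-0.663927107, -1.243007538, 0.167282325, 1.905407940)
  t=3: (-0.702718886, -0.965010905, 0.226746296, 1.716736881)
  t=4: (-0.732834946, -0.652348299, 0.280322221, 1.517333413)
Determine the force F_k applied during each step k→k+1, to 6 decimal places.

step 0→1:
  ẍ = (ẋ'−ẋ)/dt = (-0.918669429−-1.164045854)/0.031208 = 7.862613
  θ̈ = (θ̇'−θ̇)/dt = (1.602770699−1.794001158)/0.031208 = -6.127610
  sinθ=0.061238, cosθ=0.998123
  F = (M+m)·ẍ + m·l·cosθ·θ̈ − m·l·sinθ·θ̇² = 10.516347 + -0.420052 − 0.013536 = 10.082759
step 1→2:
  ẍ = (ẋ'−ẋ)/dt = (-1.243007538−-0.918669429)/0.031208 = -10.392787
  θ̈ = (θ̇'−θ̇)/dt = (1.905407940−1.602770699)/0.031208 = 9.697425
  sinθ=0.116995, cosθ=0.993133
  F = (M+m)·ẍ + m·l·cosθ·θ̈ − m·l·sinθ·θ̇² = -13.900488 + 0.661442 − 0.020641 = -13.259688
step 2→3:
  ẍ = (ẋ'−ẋ)/dt = (-0.965010905−-1.243007538)/0.031208 = 8.907864
  θ̈ = (θ̇'−θ̇)/dt = (1.716736881−1.905407940)/0.031208 = -6.045599
  sinθ=0.166503, cosθ=0.986041
  F = (M+m)·ẍ + m·l·cosθ·θ̈ − m·l·sinθ·θ̇² = 11.914384 + -0.409413 − 0.041517 = 11.463454
step 3→4:
  ẍ = (ẋ'−ẋ)/dt = (-0.652348299−-0.965010905)/0.031208 = 10.018668
  θ̈ = (θ̇'−θ̇)/dt = (1.517333413−1.716736881)/0.031208 = -6.389498
  sinθ=0.224808, cosθ=0.974403
  F = (M+m)·ẍ + m·l·cosθ·θ̈ − m·l·sinθ·θ̇² = 13.400099 + -0.427596 − 0.045504 = 12.927000

F_0 = 10.082759 N
F_1 = -13.259688 N
F_2 = 11.463454 N
F_3 = 12.927000 N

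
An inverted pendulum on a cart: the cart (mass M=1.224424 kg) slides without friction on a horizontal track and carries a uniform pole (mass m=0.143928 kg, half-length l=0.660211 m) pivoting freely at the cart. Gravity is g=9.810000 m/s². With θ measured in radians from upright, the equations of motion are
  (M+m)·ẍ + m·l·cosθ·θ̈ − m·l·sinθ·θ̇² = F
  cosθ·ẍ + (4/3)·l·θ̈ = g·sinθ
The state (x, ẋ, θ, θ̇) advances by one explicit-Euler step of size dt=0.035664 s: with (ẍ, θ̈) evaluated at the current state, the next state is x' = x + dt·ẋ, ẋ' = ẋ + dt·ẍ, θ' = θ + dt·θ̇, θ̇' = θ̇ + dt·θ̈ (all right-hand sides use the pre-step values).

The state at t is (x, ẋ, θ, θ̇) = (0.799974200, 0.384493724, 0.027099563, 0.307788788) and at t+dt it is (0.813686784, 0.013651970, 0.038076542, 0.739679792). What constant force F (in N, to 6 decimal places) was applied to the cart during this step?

ẍ = (ẋ'−ẋ)/dt = (0.013651970−0.384493724)/0.035664 = -10.398210
θ̈ = (θ̇'−θ̇)/dt = (0.739679792−0.307788788)/0.035664 = 12.109999
sinθ=0.027096, cosθ=0.999633
F = (M+m)·ẍ + m·l·cosθ·θ̈ − m·l·sinθ·θ̇² = -14.228411 + 1.150304 − 0.000244 = -13.078351

F = -13.078351 N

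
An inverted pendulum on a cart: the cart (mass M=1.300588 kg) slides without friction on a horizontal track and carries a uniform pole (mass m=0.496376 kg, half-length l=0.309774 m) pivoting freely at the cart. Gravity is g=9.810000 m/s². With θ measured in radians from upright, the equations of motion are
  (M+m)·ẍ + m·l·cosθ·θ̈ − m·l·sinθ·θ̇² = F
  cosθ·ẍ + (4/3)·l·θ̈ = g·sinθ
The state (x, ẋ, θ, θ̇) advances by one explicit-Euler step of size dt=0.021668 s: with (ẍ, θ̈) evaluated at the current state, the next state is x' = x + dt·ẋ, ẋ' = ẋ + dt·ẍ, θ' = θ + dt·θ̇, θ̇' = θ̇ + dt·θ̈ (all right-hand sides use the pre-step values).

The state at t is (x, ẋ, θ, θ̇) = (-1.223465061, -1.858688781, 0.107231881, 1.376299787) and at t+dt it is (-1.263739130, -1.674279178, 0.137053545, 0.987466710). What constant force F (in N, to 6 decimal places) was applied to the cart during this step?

ẍ = (ẋ'−ẋ)/dt = (-1.674279178−-1.858688781)/0.021668 = 8.510689
θ̈ = (θ̇'−θ̇)/dt = (0.987466710−1.376299787)/0.021668 = -17.945038
sinθ=0.107026, cosθ=0.994256
F = (M+m)·ẍ + m·l·cosθ·θ̈ − m·l·sinθ·θ̇² = 15.293401 + -2.743459 − 0.031173 = 12.518770

F = 12.518770 N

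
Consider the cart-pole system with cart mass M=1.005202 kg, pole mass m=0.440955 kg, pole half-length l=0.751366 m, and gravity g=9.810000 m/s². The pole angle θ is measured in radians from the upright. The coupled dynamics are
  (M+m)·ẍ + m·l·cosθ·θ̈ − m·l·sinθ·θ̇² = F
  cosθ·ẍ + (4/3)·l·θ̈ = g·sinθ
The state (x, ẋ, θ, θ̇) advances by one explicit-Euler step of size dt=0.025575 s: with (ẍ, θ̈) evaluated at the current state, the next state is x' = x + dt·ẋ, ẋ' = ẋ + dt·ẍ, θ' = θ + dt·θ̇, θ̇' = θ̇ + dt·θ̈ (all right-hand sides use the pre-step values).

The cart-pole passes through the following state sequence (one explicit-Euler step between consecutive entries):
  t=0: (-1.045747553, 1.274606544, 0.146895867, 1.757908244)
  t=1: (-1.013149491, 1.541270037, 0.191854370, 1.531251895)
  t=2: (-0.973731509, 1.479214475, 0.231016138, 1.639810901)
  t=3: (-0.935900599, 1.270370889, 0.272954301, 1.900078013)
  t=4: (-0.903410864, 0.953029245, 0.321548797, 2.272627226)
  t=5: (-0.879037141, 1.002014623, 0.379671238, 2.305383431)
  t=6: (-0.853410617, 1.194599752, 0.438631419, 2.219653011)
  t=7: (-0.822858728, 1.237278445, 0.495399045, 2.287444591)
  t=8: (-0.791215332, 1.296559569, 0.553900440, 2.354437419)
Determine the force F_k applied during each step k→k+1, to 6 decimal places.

step 0→1:
  ẍ = (ẋ'−ẋ)/dt = (1.541270037−1.274606544)/0.025575 = 10.426725
  θ̈ = (θ̇'−θ̇)/dt = (1.531251895−1.757908244)/0.025575 = -8.862418
  sinθ=0.146368, cosθ=0.989230
  F = (M+m)·ẍ + m·l·cosθ·θ̈ − m·l·sinθ·θ̇² = 15.078681 + -2.904661 − 0.149860 = 12.024161
step 1→2:
  ẍ = (ẋ'−ẋ)/dt = (1.479214475−1.541270037)/0.025575 = -2.426415
  θ̈ = (θ̇'−θ̇)/dt = (1.639810901−1.531251895)/0.025575 = 4.244731
  sinθ=0.190680, cosθ=0.981652
  F = (M+m)·ẍ + m·l·cosθ·θ̈ − m·l·sinθ·θ̇² = -3.508977 + 1.380555 − 0.148130 = -2.276552
step 2→3:
  ẍ = (ẋ'−ẋ)/dt = (1.270370889−1.479214475)/0.025575 = -8.165927
  θ̈ = (θ̇'−θ̇)/dt = (1.900078013−1.639810901)/0.025575 = 10.176622
  sinθ=0.228967, cosθ=0.973434
  F = (M+m)·ẍ + m·l·cosθ·θ̈ − m·l·sinθ·θ̇² = -11.809213 + 3.282132 − 0.203989 = -8.731069
step 3→4:
  ẍ = (ẋ'−ẋ)/dt = (0.953029245−1.270370889)/0.025575 = -12.408275
  θ̈ = (θ̇'−θ̇)/dt = (2.272627226−1.900078013)/0.025575 = 14.566929
  sinθ=0.269578, cosθ=0.962979
  F = (M+m)·ẍ + m·l·cosθ·θ̈ − m·l·sinθ·θ̇² = -17.944314 + 4.647619 − 0.322457 = -13.619153
step 4→5:
  ẍ = (ẋ'−ẋ)/dt = (1.002014623−0.953029245)/0.025575 = 1.915362
  θ̈ = (θ̇'−θ̇)/dt = (2.305383431−2.272627226)/0.025575 = 1.280790
  sinθ=0.316036, cosθ=0.948747
  F = (M+m)·ẍ + m·l·cosθ·θ̈ − m·l·sinθ·θ̇² = 2.769914 + 0.402600 − 0.540803 = 2.631711
step 5→6:
  ẍ = (ẋ'−ẋ)/dt = (1.194599752−1.002014623)/0.025575 = 7.530210
  θ̈ = (θ̇'−θ̇)/dt = (2.219653011−2.305383431)/0.025575 = -3.352118
  sinθ=0.370615, cosθ=0.928787
  F = (M+m)·ẍ + m·l·cosθ·θ̈ − m·l·sinθ·θ̇² = 10.889866 + -1.031528 − 0.652612 = 9.205726
step 6→7:
  ẍ = (ẋ'−ẋ)/dt = (1.237278445−1.194599752)/0.025575 = 1.668766
  θ̈ = (θ̇'−θ̇)/dt = (2.287444591−2.219653011)/0.025575 = 2.650697
  sinθ=0.424701, cosθ=0.905334
  F = (M+m)·ẍ + m·l·cosθ·θ̈ − m·l·sinθ·θ̇² = 2.413298 + 0.795087 − 0.693265 = 2.515120
step 7→8:
  ẍ = (ẋ'−ẋ)/dt = (1.296559569−1.237278445)/0.025575 = 2.317933
  θ̈ = (θ̇'−θ̇)/dt = (2.354437419−2.287444591)/0.025575 = 2.619465
  sinθ=0.475383, cosθ=0.879779
  F = (M+m)·ẍ + m·l·cosθ·θ̈ − m·l·sinθ·θ̇² = 3.352094 + 0.763541 − 0.824120 = 3.291515

F_0 = 12.024161 N
F_1 = -2.276552 N
F_2 = -8.731069 N
F_3 = -13.619153 N
F_4 = 2.631711 N
F_5 = 9.205726 N
F_6 = 2.515120 N
F_7 = 3.291515 N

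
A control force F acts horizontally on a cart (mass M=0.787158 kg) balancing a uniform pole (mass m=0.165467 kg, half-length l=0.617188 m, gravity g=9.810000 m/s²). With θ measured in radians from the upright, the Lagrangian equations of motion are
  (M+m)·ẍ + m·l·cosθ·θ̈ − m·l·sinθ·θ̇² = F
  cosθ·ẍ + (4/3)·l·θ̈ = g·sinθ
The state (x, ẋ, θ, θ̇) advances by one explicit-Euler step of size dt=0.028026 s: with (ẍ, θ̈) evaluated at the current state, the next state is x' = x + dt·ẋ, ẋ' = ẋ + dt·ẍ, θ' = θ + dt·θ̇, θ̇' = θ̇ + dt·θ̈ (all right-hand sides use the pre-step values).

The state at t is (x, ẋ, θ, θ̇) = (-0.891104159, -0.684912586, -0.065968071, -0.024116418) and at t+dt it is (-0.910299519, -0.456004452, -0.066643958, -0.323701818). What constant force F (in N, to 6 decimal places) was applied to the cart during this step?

ẍ = (ẋ'−ẋ)/dt = (-0.456004452−-0.684912586)/0.028026 = 8.167706
θ̈ = (θ̇'−θ̇)/dt = (-0.323701818−-0.024116418)/0.028026 = -10.689553
sinθ=-0.065920, cosθ=0.997825
F = (M+m)·ẍ + m·l·cosθ·θ̈ − m·l·sinθ·θ̇² = 7.780761 + -1.089288 − -0.000004 = 6.691477

F = 6.691477 N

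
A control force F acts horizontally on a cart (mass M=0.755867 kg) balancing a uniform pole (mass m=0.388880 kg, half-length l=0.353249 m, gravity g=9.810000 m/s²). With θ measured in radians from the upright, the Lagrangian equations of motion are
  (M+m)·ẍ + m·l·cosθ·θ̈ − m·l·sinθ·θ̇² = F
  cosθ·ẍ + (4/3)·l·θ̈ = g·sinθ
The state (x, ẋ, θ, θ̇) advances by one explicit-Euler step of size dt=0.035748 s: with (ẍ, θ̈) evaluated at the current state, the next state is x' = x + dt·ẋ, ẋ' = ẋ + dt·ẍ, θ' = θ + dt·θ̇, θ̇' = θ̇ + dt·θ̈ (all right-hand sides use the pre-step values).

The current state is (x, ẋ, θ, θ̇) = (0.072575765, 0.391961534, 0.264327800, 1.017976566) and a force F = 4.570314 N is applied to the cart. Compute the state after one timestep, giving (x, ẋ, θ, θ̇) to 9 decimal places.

(0.086587606, 0.551086266, 0.300718426, 0.886389815)

sinθ=0.261260474, cosθ=0.965268338
temp = (F + m·l·θ̇²·sinθ)/(M+m) = (4.570314 + 0.037191682)/1.144747 = 4.024911777
θ̈ = (g·sinθ − cosθ·temp)/(l·(4/3 − m·cos²θ/(M+m))) = -3.680954204
ẍ = temp − m·l·θ̈·cosθ/(M+m) = 4.451290486
Euler: x'=0.072575765+0.035748·0.391961534=0.086587606, ẋ'=0.391961534+0.035748·4.451290486=0.551086266
       θ'=0.264327800+0.035748·1.017976566=0.300718426, θ̇'=1.017976566+0.035748·-3.680954204=0.886389815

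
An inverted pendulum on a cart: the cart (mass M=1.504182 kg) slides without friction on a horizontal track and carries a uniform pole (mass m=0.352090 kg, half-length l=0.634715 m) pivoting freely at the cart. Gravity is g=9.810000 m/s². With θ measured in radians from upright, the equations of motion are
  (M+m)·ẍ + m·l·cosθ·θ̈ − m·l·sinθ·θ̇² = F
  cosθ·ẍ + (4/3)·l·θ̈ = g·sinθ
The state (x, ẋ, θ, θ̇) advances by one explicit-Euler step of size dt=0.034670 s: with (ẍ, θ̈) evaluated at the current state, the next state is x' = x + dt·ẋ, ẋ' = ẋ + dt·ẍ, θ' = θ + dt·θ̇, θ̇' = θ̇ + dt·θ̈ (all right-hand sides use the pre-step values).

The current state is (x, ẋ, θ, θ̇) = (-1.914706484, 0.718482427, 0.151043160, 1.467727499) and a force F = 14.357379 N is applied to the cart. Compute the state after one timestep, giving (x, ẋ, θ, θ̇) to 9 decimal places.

sinθ=0.150469497, cosθ=0.988614652
temp = (F + m·l·θ̇²·sinθ)/(M+m) = (14.357379 + 0.072438890)/1.856272 = 7.773547136
θ̈ = (g·sinθ − cosθ·temp)/(l·(4/3 − m·cos²θ/(M+m))) = -8.521475038
ẍ = temp − m·l·θ̈·cosθ/(M+m) = 8.787768274
Euler: x'=-1.914706484+0.034670·0.718482427=-1.889796698, ẋ'=0.718482427+0.034670·8.787768274=1.023154353
       θ'=0.151043160+0.034670·1.467727499=0.201929272, θ̇'=1.467727499+0.034670·-8.521475038=1.172287959

(-1.889796698, 1.023154353, 0.201929272, 1.172287959)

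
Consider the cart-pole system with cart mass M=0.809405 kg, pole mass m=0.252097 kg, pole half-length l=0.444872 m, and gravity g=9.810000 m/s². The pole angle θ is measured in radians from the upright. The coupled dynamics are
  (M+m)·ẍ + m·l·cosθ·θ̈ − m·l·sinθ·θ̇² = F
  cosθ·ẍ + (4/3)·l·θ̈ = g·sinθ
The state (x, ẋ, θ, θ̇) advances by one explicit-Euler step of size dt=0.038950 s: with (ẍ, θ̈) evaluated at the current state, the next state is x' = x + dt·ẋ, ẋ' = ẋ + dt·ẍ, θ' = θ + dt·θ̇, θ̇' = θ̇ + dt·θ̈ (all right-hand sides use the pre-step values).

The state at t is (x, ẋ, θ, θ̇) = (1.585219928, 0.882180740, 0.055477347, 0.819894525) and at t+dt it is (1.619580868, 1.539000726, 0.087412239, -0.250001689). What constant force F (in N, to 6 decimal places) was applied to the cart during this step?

F = 14.820223 N

ẍ = (ẋ'−ẋ)/dt = (1.539000726−0.882180740)/0.038950 = 16.863158
θ̈ = (θ̇'−θ̇)/dt = (-0.250001689−0.819894525)/0.038950 = -27.468452
sinθ=0.055449, cosθ=0.998462
F = (M+m)·ẍ + m·l·cosθ·θ̈ − m·l·sinθ·θ̇² = 17.900275 + -3.075872 − 0.004180 = 14.820223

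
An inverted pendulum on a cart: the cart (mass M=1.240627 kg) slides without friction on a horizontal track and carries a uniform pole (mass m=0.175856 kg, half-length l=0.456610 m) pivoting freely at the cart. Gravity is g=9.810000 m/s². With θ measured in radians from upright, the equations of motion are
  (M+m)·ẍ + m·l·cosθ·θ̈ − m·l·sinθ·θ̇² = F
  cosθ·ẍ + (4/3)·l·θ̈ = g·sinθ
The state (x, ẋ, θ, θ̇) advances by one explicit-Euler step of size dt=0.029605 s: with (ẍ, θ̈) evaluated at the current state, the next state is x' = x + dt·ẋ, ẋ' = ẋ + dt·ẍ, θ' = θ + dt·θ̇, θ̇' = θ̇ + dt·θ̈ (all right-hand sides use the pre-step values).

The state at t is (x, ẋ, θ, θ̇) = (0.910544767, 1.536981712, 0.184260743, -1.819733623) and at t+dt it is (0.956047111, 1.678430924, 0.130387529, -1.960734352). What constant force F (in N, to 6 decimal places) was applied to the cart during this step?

ẍ = (ẋ'−ẋ)/dt = (1.678430924−1.536981712)/0.029605 = 4.777883
θ̈ = (θ̇'−θ̇)/dt = (-1.960734352−-1.819733623)/0.029605 = -4.762734
sinθ=0.183220, cosθ=0.983072
F = (M+m)·ẍ + m·l·cosθ·θ̈ − m·l·sinθ·θ̇² = 6.767789 + -0.375962 − 0.048718 = 6.343109

F = 6.343109 N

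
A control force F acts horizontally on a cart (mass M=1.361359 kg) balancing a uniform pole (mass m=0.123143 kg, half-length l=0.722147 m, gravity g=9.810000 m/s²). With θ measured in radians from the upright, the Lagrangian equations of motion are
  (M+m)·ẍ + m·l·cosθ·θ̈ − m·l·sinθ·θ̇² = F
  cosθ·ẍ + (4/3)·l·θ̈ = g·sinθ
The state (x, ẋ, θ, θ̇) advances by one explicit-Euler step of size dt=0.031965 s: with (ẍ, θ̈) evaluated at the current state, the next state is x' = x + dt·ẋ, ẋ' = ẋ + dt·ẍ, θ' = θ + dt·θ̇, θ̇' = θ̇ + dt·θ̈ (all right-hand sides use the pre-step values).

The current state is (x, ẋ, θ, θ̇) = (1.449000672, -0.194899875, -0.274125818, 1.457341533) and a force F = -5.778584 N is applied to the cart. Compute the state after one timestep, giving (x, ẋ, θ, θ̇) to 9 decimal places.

sinθ=-0.270705499, cosθ=0.962662211
temp = (F + m·l·θ̇²·sinθ)/(M+m) = (-5.778584 + -0.051127564)/1.484502 = -3.927048643
θ̈ = (g·sinθ − cosθ·temp)/(l·(4/3 − m·cos²θ/(M+m))) = 1.239656168
ẍ = temp − m·l·θ̈·cosθ/(M+m) = -3.998536079
Euler: x'=1.449000672+0.031965·-0.194899875=1.442770697, ẋ'=-0.194899875+0.031965·-3.998536079=-0.322713081
       θ'=-0.274125818+0.031965·1.457341533=-0.227541896, θ̇'=1.457341533+0.031965·1.239656168=1.496967142

(1.442770697, -0.322713081, -0.227541896, 1.496967142)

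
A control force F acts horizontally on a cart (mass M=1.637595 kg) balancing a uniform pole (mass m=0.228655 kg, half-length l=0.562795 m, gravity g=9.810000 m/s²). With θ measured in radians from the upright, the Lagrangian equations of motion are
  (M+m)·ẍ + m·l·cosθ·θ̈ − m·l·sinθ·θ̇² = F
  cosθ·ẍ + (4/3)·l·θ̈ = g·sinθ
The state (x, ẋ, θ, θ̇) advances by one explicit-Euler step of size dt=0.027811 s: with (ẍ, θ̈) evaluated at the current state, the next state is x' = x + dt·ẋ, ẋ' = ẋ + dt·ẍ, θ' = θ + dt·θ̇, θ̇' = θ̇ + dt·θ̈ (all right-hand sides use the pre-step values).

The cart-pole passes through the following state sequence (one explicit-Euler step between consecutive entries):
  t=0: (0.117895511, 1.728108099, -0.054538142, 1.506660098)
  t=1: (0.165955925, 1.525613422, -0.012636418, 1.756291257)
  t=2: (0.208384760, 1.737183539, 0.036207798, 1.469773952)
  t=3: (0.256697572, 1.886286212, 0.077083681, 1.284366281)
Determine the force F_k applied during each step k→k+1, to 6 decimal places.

step 0→1:
  ẍ = (ẋ'−ẋ)/dt = (1.525613422−1.728108099)/0.027811 = -7.281100
  θ̈ = (θ̇'−θ̇)/dt = (1.756291257−1.506660098)/0.027811 = 8.975986
  sinθ=-0.054511, cosθ=0.998513
  F = (M+m)·ẍ + m·l·cosθ·θ̈ − m·l·sinθ·θ̇² = -13.588353 + 1.153365 − -0.015924 = -12.419064
step 1→2:
  ẍ = (ẋ'−ẋ)/dt = (1.737183539−1.525613422)/0.027811 = 7.607426
  θ̈ = (θ̇'−θ̇)/dt = (1.469773952−1.756291257)/0.027811 = -10.302301
  sinθ=-0.012636, cosθ=0.999920
  F = (M+m)·ẍ + m·l·cosθ·θ̈ − m·l·sinθ·θ̇² = 14.197358 + -1.325655 − -0.005016 = 12.876719
step 2→3:
  ẍ = (ẋ'−ẋ)/dt = (1.886286212−1.737183539)/0.027811 = 5.361284
  θ̈ = (θ̇'−θ̇)/dt = (1.284366281−1.469773952)/0.027811 = -6.666703
  sinθ=0.036200, cosθ=0.999345
  F = (M+m)·ẍ + m·l·cosθ·θ̈ − m·l·sinθ·θ̇² = 10.005497 + -0.857348 − 0.010063 = 9.138085

F_0 = -12.419064 N
F_1 = 12.876719 N
F_2 = 9.138085 N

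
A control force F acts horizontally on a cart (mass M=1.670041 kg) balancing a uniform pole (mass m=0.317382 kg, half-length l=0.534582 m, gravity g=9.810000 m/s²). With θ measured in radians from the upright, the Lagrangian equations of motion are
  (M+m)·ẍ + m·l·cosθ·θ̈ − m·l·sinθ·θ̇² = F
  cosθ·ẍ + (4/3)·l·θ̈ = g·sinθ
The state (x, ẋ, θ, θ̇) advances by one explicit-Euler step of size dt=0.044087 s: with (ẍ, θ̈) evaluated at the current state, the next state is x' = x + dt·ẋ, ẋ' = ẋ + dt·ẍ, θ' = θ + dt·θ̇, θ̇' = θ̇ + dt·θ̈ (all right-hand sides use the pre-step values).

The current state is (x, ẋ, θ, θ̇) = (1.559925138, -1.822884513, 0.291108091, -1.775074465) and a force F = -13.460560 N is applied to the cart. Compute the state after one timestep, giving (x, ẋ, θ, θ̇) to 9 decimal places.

(1.479559628, -2.170525794, 0.212850383, -1.133713933)

sinθ=0.287013871, cosθ=0.957926426
temp = (F + m·l·θ̇²·sinθ)/(M+m) = (-13.460560 + 0.153437906)/1.987423 = -6.695666747
θ̈ = (g·sinθ − cosθ·temp)/(l·(4/3 − m·cos²θ/(M+m))) = 14.547611135
ẍ = temp − m·l·θ̈·cosθ/(M+m) = -7.885346719
Euler: x'=1.559925138+0.044087·-1.822884513=1.479559628, ẋ'=-1.822884513+0.044087·-7.885346719=-2.170525794
       θ'=0.291108091+0.044087·-1.775074465=0.212850383, θ̇'=-1.775074465+0.044087·14.547611135=-1.133713933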